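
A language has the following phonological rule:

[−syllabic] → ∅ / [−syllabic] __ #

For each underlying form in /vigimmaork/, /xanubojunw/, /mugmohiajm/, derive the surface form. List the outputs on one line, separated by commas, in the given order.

vigimmaor, xanubojun, mugmohiaj

/vigimmaork/: /k/ is the second consonant of a word-final cluster /rk/, so it deletes. → [vigimmaor].
/xanubojunw/: /w/ is the second consonant of a word-final cluster /nw/, so it deletes. → [xanubojun].
/mugmohiajm/: /m/ is the second consonant of a word-final cluster /jm/, so it deletes. → [mugmohiaj].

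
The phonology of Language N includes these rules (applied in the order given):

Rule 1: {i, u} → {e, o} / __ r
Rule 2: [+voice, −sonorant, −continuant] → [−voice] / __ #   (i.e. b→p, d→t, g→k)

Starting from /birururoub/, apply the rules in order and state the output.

berororoup

Rule 1 (pre-rhotic lowering): /i/ is a high vowel immediately before /r/, so it lowers to [e]. /u/ is a high vowel immediately before /r/, so it lowers to [o]. /u/ is a high vowel immediately before /r/, so it lowers to [o]. /birururoub/ → berororoub.
Rule 2 (final devoicing): /b/ is a voiced stop in word-final position, so it devoices to [p]. /berororoub/ → berororoup.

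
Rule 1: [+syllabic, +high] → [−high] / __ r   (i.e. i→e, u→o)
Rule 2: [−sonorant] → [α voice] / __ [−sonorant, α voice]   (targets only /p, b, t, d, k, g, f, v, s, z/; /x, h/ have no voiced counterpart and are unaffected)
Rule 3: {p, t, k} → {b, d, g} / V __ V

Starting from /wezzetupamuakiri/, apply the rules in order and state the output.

Rule 1 (pre-rhotic lowering): /i/ is a high vowel immediately before /r/, so it lowers to [e]. /wezzetupamuakiri/ → wezzetupamuakeri.
Rule 2 (regressive voicing assimilation): no segment meets the environment; /wezzetupamuakeri/ is unchanged.
Rule 3 (intervocalic voicing): /t/ is a voiceless stop between vowels /e/ and /u/, so it voices to [d]. /p/ is a voiceless stop between vowels /u/ and /a/, so it voices to [b]. /k/ is a voiceless stop between vowels /a/ and /e/, so it voices to [g]. /wezzetupamuakeri/ → wezzedubamuageri.

wezzedubamuageri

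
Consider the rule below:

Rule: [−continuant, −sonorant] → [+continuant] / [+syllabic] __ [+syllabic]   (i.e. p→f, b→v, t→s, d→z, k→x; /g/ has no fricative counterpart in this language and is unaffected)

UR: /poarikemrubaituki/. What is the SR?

poarixemruvaisuxi

/k/ is a stop between vowels /i/ and /e/, so it spirantizes to the fricative [x].
/b/ is a stop between vowels /u/ and /a/, so it spirantizes to the fricative [v].
/t/ is a stop between vowels /i/ and /u/, so it spirantizes to the fricative [s].
/k/ is a stop between vowels /u/ and /i/, so it spirantizes to the fricative [x].
Surface form: [poarixemruvaisuxi].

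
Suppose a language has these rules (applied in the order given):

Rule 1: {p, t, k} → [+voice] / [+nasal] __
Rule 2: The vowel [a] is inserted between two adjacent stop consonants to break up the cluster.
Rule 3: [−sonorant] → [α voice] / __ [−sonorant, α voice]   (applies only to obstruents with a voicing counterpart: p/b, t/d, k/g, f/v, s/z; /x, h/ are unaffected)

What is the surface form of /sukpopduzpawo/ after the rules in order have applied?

sukapopaduspawo

Rule 1 (post-nasal voicing): no segment meets the environment; /sukpopduzpawo/ is unchanged.
Rule 2 (stop-cluster a-epenthesis): /k/ and /p/ form a stop–stop cluster, so [a] is inserted between them. /p/ and /d/ form a stop–stop cluster, so [a] is inserted between them. /sukpopduzpawo/ → sukapopaduzpawo.
Rule 3 (regressive voicing assimilation): /z/ precedes the voiceless obstruent /p/, so it devoices to [s] by assimilation. /sukapopaduzpawo/ → sukapopaduspawo.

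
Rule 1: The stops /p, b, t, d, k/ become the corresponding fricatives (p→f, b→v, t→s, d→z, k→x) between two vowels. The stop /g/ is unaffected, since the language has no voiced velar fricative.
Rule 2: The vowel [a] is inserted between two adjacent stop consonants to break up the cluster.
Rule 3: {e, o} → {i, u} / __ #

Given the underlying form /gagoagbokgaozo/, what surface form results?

gagoagabokagaozu

Rule 1 (intervocalic spirantization): no segment meets the environment; /gagoagbokgaozo/ is unchanged.
Rule 2 (stop-cluster a-epenthesis): /g/ and /b/ form a stop–stop cluster, so [a] is inserted between them. /k/ and /g/ form a stop–stop cluster, so [a] is inserted between them. /gagoagbokgaozo/ → gagoagabokagaozo.
Rule 3 (final vowel raising): /o/ is a mid vowel in word-final position, so it raises to [u]. /gagoagabokagaozo/ → gagoagabokagaozu.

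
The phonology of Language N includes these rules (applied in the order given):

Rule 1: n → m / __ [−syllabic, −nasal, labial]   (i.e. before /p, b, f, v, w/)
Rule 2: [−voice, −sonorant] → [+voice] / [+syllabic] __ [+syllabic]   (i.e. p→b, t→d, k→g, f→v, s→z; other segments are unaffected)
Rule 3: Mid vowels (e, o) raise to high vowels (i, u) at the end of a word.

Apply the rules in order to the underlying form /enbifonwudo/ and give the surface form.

Rule 1 (nasal place assimilation): /n/ precedes the labial consonant /b/, so it assimilates in place to [m]. /n/ precedes the labial consonant /w/, so it assimilates in place to [m]. /enbifonwudo/ → embifomwudo.
Rule 2 (intervocalic voicing): /f/ is a voiceless obstruent between vowels /i/ and /o/, so it voices to [v]. /embifomwudo/ → embivomwudo.
Rule 3 (final vowel raising): /o/ is a mid vowel in word-final position, so it raises to [u]. /embivomwudo/ → embivomwudu.

embivomwudu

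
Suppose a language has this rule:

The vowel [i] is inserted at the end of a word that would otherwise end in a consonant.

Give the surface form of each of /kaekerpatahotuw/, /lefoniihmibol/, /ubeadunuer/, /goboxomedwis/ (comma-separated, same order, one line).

/kaekerpatahotuw/: the form ends in the consonant /w/, so [i] is inserted word-finally. → [kaekerpatahotuwi].
/lefoniihmibol/: the form ends in the consonant /l/, so [i] is inserted word-finally. → [lefoniihmiboli].
/ubeadunuer/: the form ends in the consonant /r/, so [i] is inserted word-finally. → [ubeadunueri].
/goboxomedwis/: the form ends in the consonant /s/, so [i] is inserted word-finally. → [goboxomedwisi].

kaekerpatahotuwi, lefoniihmiboli, ubeadunueri, goboxomedwisi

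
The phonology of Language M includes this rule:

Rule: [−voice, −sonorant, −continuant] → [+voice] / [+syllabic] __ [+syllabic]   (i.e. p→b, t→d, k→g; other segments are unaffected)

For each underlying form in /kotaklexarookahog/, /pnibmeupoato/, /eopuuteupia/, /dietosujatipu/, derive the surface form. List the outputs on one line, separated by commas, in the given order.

/kotaklexarookahog/: /t/ is a voiceless stop between vowels /o/ and /a/, so it voices to [d]. /k/ is a voiceless stop between vowels /o/ and /a/, so it voices to [g]. → [kodaklexaroogahog].
/pnibmeupoato/: /p/ is a voiceless stop between vowels /u/ and /o/, so it voices to [b]. /t/ is a voiceless stop between vowels /a/ and /o/, so it voices to [d]. → [pnibmeuboado].
/eopuuteupia/: /p/ is a voiceless stop between vowels /o/ and /u/, so it voices to [b]. /t/ is a voiceless stop between vowels /u/ and /e/, so it voices to [d]. /p/ is a voiceless stop between vowels /u/ and /i/, so it voices to [b]. → [eobuudeubia].
/dietosujatipu/: /t/ is a voiceless stop between vowels /e/ and /o/, so it voices to [d]. /t/ is a voiceless stop between vowels /a/ and /i/, so it voices to [d]. /p/ is a voiceless stop between vowels /i/ and /u/, so it voices to [b]. → [diedosujadibu].

kodaklexaroogahog, pnibmeuboado, eobuudeubia, diedosujadibu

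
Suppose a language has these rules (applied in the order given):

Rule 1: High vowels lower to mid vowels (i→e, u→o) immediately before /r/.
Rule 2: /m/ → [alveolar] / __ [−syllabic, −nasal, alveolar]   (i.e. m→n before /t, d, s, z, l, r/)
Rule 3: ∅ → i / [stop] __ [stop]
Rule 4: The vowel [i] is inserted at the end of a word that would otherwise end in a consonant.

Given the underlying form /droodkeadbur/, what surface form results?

Rule 1 (pre-rhotic lowering): /u/ is a high vowel immediately before /r/, so it lowers to [o]. /droodkeadbur/ → droodkeadbor.
Rule 2 (nasal place assimilation): no segment meets the environment; /droodkeadbor/ is unchanged.
Rule 3 (stop-cluster i-epenthesis): /d/ and /k/ form a stop–stop cluster, so [i] is inserted between them. /d/ and /b/ form a stop–stop cluster, so [i] is inserted between them. /droodkeadbor/ → droodikeadibor.
Rule 4 (final i-epenthesis): the form ends in the consonant /r/, so [i] is inserted word-finally. /droodikeadibor/ → droodikeadibori.

droodikeadibori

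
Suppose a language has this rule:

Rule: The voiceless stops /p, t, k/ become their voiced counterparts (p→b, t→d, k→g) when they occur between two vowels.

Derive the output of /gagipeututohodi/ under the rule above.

/p/ is a voiceless stop between vowels /i/ and /e/, so it voices to [b].
/t/ is a voiceless stop between vowels /u/ and /u/, so it voices to [d].
/t/ is a voiceless stop between vowels /u/ and /o/, so it voices to [d].
Surface form: [gagibeududohodi].

gagibeududohodi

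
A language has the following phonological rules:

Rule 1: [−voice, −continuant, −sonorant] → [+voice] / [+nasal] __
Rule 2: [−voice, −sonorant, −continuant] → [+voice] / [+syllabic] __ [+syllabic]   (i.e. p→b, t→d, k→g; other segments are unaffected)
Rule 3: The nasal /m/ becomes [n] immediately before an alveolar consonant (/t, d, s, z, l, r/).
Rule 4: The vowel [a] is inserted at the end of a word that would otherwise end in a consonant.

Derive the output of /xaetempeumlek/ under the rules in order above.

Rule 1 (post-nasal voicing): /p/ is a voiceless stop immediately after the nasal /m/, so it voices to [b]. /xaetempeumlek/ → xaetembeumlek.
Rule 2 (intervocalic voicing): /t/ is a voiceless stop between vowels /e/ and /e/, so it voices to [d]. /xaetembeumlek/ → xaedembeumlek.
Rule 3 (nasal place assimilation): /m/ precedes the alveolar consonant /l/, so it assimilates in place to [n]. /xaedembeumlek/ → xaedembeunlek.
Rule 4 (final a-epenthesis): the form ends in the consonant /k/, so [a] is inserted word-finally. /xaedembeunlek/ → xaedembeunleka.

xaedembeunleka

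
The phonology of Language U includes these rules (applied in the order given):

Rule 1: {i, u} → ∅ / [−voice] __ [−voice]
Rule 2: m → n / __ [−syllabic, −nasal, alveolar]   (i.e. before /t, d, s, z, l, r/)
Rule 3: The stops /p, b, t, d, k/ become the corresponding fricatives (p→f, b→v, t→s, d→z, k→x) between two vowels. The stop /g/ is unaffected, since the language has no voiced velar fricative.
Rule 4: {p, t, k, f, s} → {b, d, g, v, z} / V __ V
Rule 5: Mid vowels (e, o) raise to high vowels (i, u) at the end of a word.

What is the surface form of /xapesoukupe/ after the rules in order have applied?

xavezoukpi

Rule 1 (high vowel syncope): /u/ is a high vowel flanked by voiceless consonants /k/ and /p/, so it deletes. /xapesoukupe/ → xapesoukpe.
Rule 2 (nasal place assimilation): no segment meets the environment; /xapesoukpe/ is unchanged.
Rule 3 (intervocalic spirantization): /p/ is a stop between vowels /a/ and /e/, so it spirantizes to the fricative [f]. /xapesoukpe/ → xafesoukpe.
Rule 4 (intervocalic voicing): /f/ is a voiceless obstruent between vowels /a/ and /e/, so it voices to [v]. /s/ is a voiceless obstruent between vowels /e/ and /o/, so it voices to [z]. /xafesoukpe/ → xavezoukpe.
Rule 5 (final vowel raising): /e/ is a mid vowel in word-final position, so it raises to [i]. /xavezoukpe/ → xavezoukpi.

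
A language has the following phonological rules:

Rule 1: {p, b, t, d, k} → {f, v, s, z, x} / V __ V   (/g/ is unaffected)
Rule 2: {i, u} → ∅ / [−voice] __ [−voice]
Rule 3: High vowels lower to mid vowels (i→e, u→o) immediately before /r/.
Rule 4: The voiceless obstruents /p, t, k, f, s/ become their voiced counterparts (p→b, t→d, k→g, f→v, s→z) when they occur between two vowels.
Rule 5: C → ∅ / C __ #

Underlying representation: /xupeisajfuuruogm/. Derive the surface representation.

xfeizajfuoruog

Rule 1 (intervocalic spirantization): /p/ is a stop between vowels /u/ and /e/, so it spirantizes to the fricative [f]. /xupeisajfuuruogm/ → xufeisajfuuruogm.
Rule 2 (high vowel syncope): /u/ is a high vowel flanked by voiceless consonants /x/ and /f/, so it deletes. /xufeisajfuuruogm/ → xfeisajfuuruogm.
Rule 3 (pre-rhotic lowering): /u/ is a high vowel immediately before /r/, so it lowers to [o]. /xfeisajfuuruogm/ → xfeisajfuoruogm.
Rule 4 (intervocalic voicing): /s/ is a voiceless obstruent between vowels /i/ and /a/, so it voices to [z]. /xfeisajfuoruogm/ → xfeizajfuoruogm.
Rule 5 (final cluster simplification): /m/ is the second consonant of a word-final cluster /gm/, so it deletes. /xfeizajfuoruogm/ → xfeizajfuoruog.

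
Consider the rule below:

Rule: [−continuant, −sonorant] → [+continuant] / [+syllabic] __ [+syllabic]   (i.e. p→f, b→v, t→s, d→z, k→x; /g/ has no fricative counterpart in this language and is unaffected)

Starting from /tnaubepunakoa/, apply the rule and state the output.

Scanning /tnaubepunakoa/: /t/ at position 1 is not in the conditioning environment; /b/ is a stop between vowels /u/ and /e/, so it spirantizes to the fricative [v]; /p/ is a stop between vowels /e/ and /u/, so it spirantizes to the fricative [f]; /k/ is a stop between vowels /a/ and /o/, so it spirantizes to the fricative [x].
Result: [tnauvefunaxoa].

tnauvefunaxoa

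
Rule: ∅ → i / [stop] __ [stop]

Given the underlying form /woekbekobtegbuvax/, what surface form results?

woekibekobitegibuvax

/k/ and /b/ form a stop–stop cluster, so [i] is inserted between them.
/b/ and /t/ form a stop–stop cluster, so [i] is inserted between them.
/g/ and /b/ form a stop–stop cluster, so [i] is inserted between them.
Surface form: [woekibekobitegibuvax].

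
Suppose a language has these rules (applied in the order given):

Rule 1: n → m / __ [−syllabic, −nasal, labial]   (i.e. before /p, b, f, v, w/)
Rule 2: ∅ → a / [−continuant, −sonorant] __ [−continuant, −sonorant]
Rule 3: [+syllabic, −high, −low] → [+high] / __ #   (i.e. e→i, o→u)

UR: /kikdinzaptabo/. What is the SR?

Rule 1 (nasal place assimilation): no segment meets the environment; /kikdinzaptabo/ is unchanged.
Rule 2 (stop-cluster a-epenthesis): /k/ and /d/ form a stop–stop cluster, so [a] is inserted between them. /p/ and /t/ form a stop–stop cluster, so [a] is inserted between them. /kikdinzaptabo/ → kikadinzapatabo.
Rule 3 (final vowel raising): /o/ is a mid vowel in word-final position, so it raises to [u]. /kikadinzapatabo/ → kikadinzapatabu.

kikadinzapatabu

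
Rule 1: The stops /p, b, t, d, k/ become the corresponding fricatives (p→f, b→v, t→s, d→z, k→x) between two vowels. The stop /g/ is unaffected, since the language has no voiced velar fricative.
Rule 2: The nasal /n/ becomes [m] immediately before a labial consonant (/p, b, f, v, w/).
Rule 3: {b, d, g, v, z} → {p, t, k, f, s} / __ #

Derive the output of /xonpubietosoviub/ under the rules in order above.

xompuviesosoviup

Rule 1 (intervocalic spirantization): /b/ is a stop between vowels /u/ and /i/, so it spirantizes to the fricative [v]. /t/ is a stop between vowels /e/ and /o/, so it spirantizes to the fricative [s]. /xonpubietosoviub/ → xonpuviesosoviub.
Rule 2 (nasal place assimilation): /n/ precedes the labial consonant /p/, so it assimilates in place to [m]. /xonpuviesosoviub/ → xompuviesosoviub.
Rule 3 (final devoicing): /b/ is a voiced obstruent in word-final position, so it devoices to [p]. /xompuviesosoviub/ → xompuviesosoviup.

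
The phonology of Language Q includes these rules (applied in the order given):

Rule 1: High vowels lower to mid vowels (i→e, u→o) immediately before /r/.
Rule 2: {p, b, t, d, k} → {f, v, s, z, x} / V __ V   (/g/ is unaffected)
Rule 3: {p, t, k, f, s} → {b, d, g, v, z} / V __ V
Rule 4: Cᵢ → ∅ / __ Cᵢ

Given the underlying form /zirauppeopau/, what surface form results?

Rule 1 (pre-rhotic lowering): /i/ is a high vowel immediately before /r/, so it lowers to [e]. /zirauppeopau/ → zerauppeopau.
Rule 2 (intervocalic spirantization): /p/ is a stop between vowels /o/ and /a/, so it spirantizes to the fricative [f]. /zerauppeopau/ → zerauppeofau.
Rule 3 (intervocalic voicing): /f/ is a voiceless obstruent between vowels /o/ and /a/, so it voices to [v]. /zerauppeofau/ → zerauppeovau.
Rule 4 (degemination): /pp/ is a geminate; the first /p/ deletes. /zerauppeovau/ → zeraupeovau.

zeraupeovau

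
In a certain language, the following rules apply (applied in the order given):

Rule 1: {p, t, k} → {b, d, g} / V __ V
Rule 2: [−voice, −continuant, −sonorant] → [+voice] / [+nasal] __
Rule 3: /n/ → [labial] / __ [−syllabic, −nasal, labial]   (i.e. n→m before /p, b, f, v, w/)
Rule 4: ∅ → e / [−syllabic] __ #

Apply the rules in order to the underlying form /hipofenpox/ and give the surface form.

hibofemboxe

Rule 1 (intervocalic voicing): /p/ is a voiceless stop between vowels /i/ and /o/, so it voices to [b]. /hipofenpox/ → hibofenpox.
Rule 2 (post-nasal voicing): /p/ is a voiceless stop immediately after the nasal /n/, so it voices to [b]. /hibofenpox/ → hibofenbox.
Rule 3 (nasal place assimilation): /n/ precedes the labial consonant /b/, so it assimilates in place to [m]. /hibofenbox/ → hibofembox.
Rule 4 (final e-epenthesis): the form ends in the consonant /x/, so [e] is inserted word-finally. /hibofembox/ → hibofemboxe.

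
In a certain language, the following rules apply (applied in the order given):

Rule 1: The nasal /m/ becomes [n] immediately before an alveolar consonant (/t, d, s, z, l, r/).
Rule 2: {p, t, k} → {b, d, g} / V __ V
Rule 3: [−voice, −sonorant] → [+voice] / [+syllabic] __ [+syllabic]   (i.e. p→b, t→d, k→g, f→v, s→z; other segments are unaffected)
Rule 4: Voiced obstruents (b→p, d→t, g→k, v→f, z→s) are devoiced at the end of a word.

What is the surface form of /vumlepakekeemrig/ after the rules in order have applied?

Rule 1 (nasal place assimilation): /m/ precedes the alveolar consonant /l/, so it assimilates in place to [n]. /m/ precedes the alveolar consonant /r/, so it assimilates in place to [n]. /vumlepakekeemrig/ → vunlepakekeenrig.
Rule 2 (intervocalic voicing): /p/ is a voiceless stop between vowels /e/ and /a/, so it voices to [b]. /k/ is a voiceless stop between vowels /a/ and /e/, so it voices to [g]. /k/ is a voiceless stop between vowels /e/ and /e/, so it voices to [g]. /vunlepakekeenrig/ → vunlebagegeenrig.
Rule 3 (intervocalic voicing): no segment meets the environment; /vunlebagegeenrig/ is unchanged.
Rule 4 (final devoicing): /g/ is a voiced obstruent in word-final position, so it devoices to [k]. /vunlebagegeenrig/ → vunlebagegeenrik.

vunlebagegeenrik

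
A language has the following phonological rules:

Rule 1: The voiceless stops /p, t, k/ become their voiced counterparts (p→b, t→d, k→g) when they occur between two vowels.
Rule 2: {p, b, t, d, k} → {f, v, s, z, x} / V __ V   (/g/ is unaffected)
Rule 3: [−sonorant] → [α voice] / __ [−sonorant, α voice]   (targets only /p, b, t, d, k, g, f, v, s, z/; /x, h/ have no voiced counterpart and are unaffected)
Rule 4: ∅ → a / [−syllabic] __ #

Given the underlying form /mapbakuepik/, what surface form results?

Rule 1 (intervocalic voicing): /k/ is a voiceless stop between vowels /a/ and /u/, so it voices to [g]. /p/ is a voiceless stop between vowels /e/ and /i/, so it voices to [b]. /mapbakuepik/ → mapbaguebik.
Rule 2 (intervocalic spirantization): /b/ is a stop between vowels /e/ and /i/, so it spirantizes to the fricative [v]. /mapbaguebik/ → mapbaguevik.
Rule 3 (regressive voicing assimilation): /p/ precedes the voiced obstruent /b/, so it voices to [b] by assimilation. /mapbaguevik/ → mabbaguevik.
Rule 4 (final a-epenthesis): the form ends in the consonant /k/, so [a] is inserted word-finally. /mabbaguevik/ → mabbaguevika.

mabbaguevika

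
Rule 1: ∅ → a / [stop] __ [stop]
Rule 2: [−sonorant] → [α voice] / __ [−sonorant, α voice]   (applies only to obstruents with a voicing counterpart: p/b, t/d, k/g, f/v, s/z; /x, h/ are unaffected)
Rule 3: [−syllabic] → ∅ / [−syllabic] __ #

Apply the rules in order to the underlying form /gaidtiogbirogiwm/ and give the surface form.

gaidatiogabirogiw

Rule 1 (stop-cluster a-epenthesis): /d/ and /t/ form a stop–stop cluster, so [a] is inserted between them. /g/ and /b/ form a stop–stop cluster, so [a] is inserted between them. /gaidtiogbirogiwm/ → gaidatiogabirogiwm.
Rule 2 (regressive voicing assimilation): no segment meets the environment; /gaidatiogabirogiwm/ is unchanged.
Rule 3 (final cluster simplification): /m/ is the second consonant of a word-final cluster /wm/, so it deletes. /gaidatiogabirogiwm/ → gaidatiogabirogiw.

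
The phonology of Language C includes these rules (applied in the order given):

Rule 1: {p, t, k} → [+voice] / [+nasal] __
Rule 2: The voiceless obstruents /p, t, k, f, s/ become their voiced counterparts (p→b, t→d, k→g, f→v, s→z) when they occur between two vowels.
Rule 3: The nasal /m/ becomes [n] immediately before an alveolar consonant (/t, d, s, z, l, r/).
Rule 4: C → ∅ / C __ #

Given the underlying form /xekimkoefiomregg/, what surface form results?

Rule 1 (post-nasal voicing): /k/ is a voiceless stop immediately after the nasal /m/, so it voices to [g]. /xekimkoefiomregg/ → xekimgoefiomregg.
Rule 2 (intervocalic voicing): /k/ is a voiceless obstruent between vowels /e/ and /i/, so it voices to [g]. /f/ is a voiceless obstruent between vowels /e/ and /i/, so it voices to [v]. /xekimgoefiomregg/ → xegimgoeviomregg.
Rule 3 (nasal place assimilation): /m/ precedes the alveolar consonant /r/, so it assimilates in place to [n]. /xegimgoeviomregg/ → xegimgoevionregg.
Rule 4 (final cluster simplification): /g/ is the second consonant of a word-final cluster /gg/, so it deletes. /xegimgoevionregg/ → xegimgoevionreg.

xegimgoevionreg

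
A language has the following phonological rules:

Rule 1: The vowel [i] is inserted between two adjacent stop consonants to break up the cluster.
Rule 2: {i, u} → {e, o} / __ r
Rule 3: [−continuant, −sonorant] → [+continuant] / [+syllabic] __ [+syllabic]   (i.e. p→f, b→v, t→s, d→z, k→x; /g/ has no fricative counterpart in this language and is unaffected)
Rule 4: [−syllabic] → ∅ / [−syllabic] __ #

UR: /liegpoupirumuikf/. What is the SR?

liegifouferumuik

Rule 1 (stop-cluster i-epenthesis): /g/ and /p/ form a stop–stop cluster, so [i] is inserted between them. /liegpoupirumuikf/ → liegipoupirumuikf.
Rule 2 (pre-rhotic lowering): /i/ is a high vowel immediately before /r/, so it lowers to [e]. /liegipoupirumuikf/ → liegipouperumuikf.
Rule 3 (intervocalic spirantization): /p/ is a stop between vowels /i/ and /o/, so it spirantizes to the fricative [f]. /p/ is a stop between vowels /u/ and /e/, so it spirantizes to the fricative [f]. /liegipouperumuikf/ → liegifouferumuikf.
Rule 4 (final cluster simplification): /f/ is the second consonant of a word-final cluster /kf/, so it deletes. /liegifouferumuikf/ → liegifouferumuik.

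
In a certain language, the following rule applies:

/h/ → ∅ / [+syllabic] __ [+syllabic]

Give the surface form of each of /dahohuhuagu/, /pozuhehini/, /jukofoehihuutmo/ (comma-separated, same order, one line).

daouuagu, pozueini, jukofoeiuutmo

/dahohuhuagu/: /h/ occurs between vowels /a/ and /o/, so it deletes. /h/ occurs between vowels /o/ and /u/, so it deletes. /h/ occurs between vowels /u/ and /u/, so it deletes. → [daouuagu].
/pozuhehini/: /h/ occurs between vowels /u/ and /e/, so it deletes. /h/ occurs between vowels /e/ and /i/, so it deletes. → [pozueini].
/jukofoehihuutmo/: /h/ occurs between vowels /e/ and /i/, so it deletes. /h/ occurs between vowels /i/ and /u/, so it deletes. → [jukofoeiuutmo].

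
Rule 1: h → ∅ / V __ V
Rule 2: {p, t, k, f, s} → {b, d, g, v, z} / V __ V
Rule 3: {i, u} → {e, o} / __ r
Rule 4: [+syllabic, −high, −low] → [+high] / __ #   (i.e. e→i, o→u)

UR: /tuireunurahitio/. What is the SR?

Rule 1 (intervocalic h-deletion): /h/ occurs between vowels /a/ and /i/, so it deletes. /tuireunurahitio/ → tuireunuraitio.
Rule 2 (intervocalic voicing): /t/ is a voiceless obstruent between vowels /i/ and /i/, so it voices to [d]. /tuireunuraitio/ → tuireunuraidio.
Rule 3 (pre-rhotic lowering): /i/ is a high vowel immediately before /r/, so it lowers to [e]. /u/ is a high vowel immediately before /r/, so it lowers to [o]. /tuireunuraidio/ → tuereunoraidio.
Rule 4 (final vowel raising): /o/ is a mid vowel in word-final position, so it raises to [u]. /tuereunoraidio/ → tuereunoraidiu.

tuereunoraidiu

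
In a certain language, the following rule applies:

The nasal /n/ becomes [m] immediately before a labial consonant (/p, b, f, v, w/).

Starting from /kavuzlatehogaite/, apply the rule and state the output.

No segment of /kavuzlatehogaite/ meets the structural description of the rule, so the form surfaces unchanged.

kavuzlatehogaite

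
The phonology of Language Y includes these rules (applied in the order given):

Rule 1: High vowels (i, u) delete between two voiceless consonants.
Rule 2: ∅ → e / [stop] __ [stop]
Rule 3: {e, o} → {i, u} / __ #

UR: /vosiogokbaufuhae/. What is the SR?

Rule 1 (high vowel syncope): /u/ is a high vowel flanked by voiceless consonants /f/ and /h/, so it deletes. /vosiogokbaufuhae/ → vosiogokbaufhae.
Rule 2 (stop-cluster e-epenthesis): /k/ and /b/ form a stop–stop cluster, so [e] is inserted between them. /vosiogokbaufhae/ → vosiogokebaufhae.
Rule 3 (final vowel raising): /e/ is a mid vowel in word-final position, so it raises to [i]. /vosiogokebaufhae/ → vosiogokebaufhai.

vosiogokebaufhai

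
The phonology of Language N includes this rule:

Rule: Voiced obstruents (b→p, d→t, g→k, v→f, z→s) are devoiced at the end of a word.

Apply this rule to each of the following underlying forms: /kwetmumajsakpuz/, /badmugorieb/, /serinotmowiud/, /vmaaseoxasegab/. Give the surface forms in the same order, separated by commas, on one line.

/kwetmumajsakpuz/: /z/ is a voiced obstruent in word-final position, so it devoices to [s]. → [kwetmumajsakpus].
/badmugorieb/: /b/ is a voiced obstruent in word-final position, so it devoices to [p]. → [badmugoriep].
/serinotmowiud/: /d/ is a voiced obstruent in word-final position, so it devoices to [t]. → [serinotmowiut].
/vmaaseoxasegab/: /b/ is a voiced obstruent in word-final position, so it devoices to [p]. → [vmaaseoxasegap].

kwetmumajsakpus, badmugoriep, serinotmowiut, vmaaseoxasegap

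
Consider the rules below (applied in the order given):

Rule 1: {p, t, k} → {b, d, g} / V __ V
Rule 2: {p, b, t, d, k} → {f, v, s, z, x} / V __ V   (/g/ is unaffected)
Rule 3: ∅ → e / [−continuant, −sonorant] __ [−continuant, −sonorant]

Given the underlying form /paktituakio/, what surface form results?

paketizuagio

Rule 1 (intervocalic voicing): /t/ is a voiceless stop between vowels /i/ and /u/, so it voices to [d]. /k/ is a voiceless stop between vowels /a/ and /i/, so it voices to [g]. /paktituakio/ → paktiduagio.
Rule 2 (intervocalic spirantization): /d/ is a stop between vowels /i/ and /u/, so it spirantizes to the fricative [z]. /paktiduagio/ → paktizuagio.
Rule 3 (stop-cluster e-epenthesis): /k/ and /t/ form a stop–stop cluster, so [e] is inserted between them. /paktizuagio/ → paketizuagio.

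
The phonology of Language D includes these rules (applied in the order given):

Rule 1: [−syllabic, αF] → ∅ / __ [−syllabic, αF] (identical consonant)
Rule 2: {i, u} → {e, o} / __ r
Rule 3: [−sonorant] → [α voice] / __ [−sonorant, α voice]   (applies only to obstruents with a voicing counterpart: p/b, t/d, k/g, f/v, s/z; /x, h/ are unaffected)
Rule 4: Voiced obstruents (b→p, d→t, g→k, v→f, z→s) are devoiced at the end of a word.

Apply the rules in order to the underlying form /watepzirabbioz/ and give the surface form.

Rule 1 (degemination): /bb/ is a geminate; the first /b/ deletes. /watepzirabbioz/ → watepzirabioz.
Rule 2 (pre-rhotic lowering): /i/ is a high vowel immediately before /r/, so it lowers to [e]. /watepzirabioz/ → watepzerabioz.
Rule 3 (regressive voicing assimilation): /p/ precedes the voiced obstruent /z/, so it voices to [b] by assimilation. /watepzerabioz/ → watebzerabioz.
Rule 4 (final devoicing): /z/ is a voiced obstruent in word-final position, so it devoices to [s]. /watebzerabioz/ → watebzerabios.

watebzerabios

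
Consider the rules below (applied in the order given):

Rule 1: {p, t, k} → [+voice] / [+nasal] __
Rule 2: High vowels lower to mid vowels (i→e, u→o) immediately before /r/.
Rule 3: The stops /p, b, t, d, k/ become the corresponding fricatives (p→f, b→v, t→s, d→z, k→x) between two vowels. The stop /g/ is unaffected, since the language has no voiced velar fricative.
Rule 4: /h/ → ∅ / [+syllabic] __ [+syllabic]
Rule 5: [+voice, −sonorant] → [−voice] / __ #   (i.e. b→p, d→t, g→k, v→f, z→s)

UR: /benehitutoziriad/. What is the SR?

Rule 1 (post-nasal voicing): no segment meets the environment; /benehitutoziriad/ is unchanged.
Rule 2 (pre-rhotic lowering): /i/ is a high vowel immediately before /r/, so it lowers to [e]. /benehitutoziriad/ → benehitutozeriad.
Rule 3 (intervocalic spirantization): /t/ is a stop between vowels /i/ and /u/, so it spirantizes to the fricative [s]. /t/ is a stop between vowels /u/ and /o/, so it spirantizes to the fricative [s]. /benehitutozeriad/ → benehisusozeriad.
Rule 4 (intervocalic h-deletion): /h/ occurs between vowels /e/ and /i/, so it deletes. /benehisusozeriad/ → beneisusozeriad.
Rule 5 (final devoicing): /d/ is a voiced obstruent in word-final position, so it devoices to [t]. /beneisusozeriad/ → beneisusozeriat.

beneisusozeriat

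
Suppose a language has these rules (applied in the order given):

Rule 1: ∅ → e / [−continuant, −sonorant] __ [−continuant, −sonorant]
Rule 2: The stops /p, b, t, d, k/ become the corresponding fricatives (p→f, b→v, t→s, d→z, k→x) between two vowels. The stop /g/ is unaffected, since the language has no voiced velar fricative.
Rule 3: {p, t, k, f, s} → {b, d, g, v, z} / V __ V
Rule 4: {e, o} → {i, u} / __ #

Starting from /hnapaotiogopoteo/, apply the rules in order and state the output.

hnavaoziogovozeu

Rule 1 (stop-cluster e-epenthesis): no segment meets the environment; /hnapaotiogopoteo/ is unchanged.
Rule 2 (intervocalic spirantization): /p/ is a stop between vowels /a/ and /a/, so it spirantizes to the fricative [f]. /t/ is a stop between vowels /o/ and /i/, so it spirantizes to the fricative [s]. /p/ is a stop between vowels /o/ and /o/, so it spirantizes to the fricative [f]. /t/ is a stop between vowels /o/ and /e/, so it spirantizes to the fricative [s]. /hnapaotiogopoteo/ → hnafaosiogofoseo.
Rule 3 (intervocalic voicing): /f/ is a voiceless obstruent between vowels /a/ and /a/, so it voices to [v]. /s/ is a voiceless obstruent between vowels /o/ and /i/, so it voices to [z]. /f/ is a voiceless obstruent between vowels /o/ and /o/, so it voices to [v]. /s/ is a voiceless obstruent between vowels /o/ and /e/, so it voices to [z]. /hnafaosiogofoseo/ → hnavaoziogovozeo.
Rule 4 (final vowel raising): /o/ is a mid vowel in word-final position, so it raises to [u]. /hnavaoziogovozeo/ → hnavaoziogovozeu.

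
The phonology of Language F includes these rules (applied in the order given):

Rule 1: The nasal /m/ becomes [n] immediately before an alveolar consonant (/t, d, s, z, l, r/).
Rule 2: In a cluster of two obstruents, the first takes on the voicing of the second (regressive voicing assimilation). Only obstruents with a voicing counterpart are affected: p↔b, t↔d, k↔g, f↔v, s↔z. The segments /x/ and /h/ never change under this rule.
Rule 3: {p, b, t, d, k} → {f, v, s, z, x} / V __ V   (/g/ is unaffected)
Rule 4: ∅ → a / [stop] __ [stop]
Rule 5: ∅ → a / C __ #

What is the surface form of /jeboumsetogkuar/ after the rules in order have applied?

Rule 1 (nasal place assimilation): /m/ precedes the alveolar consonant /s/, so it assimilates in place to [n]. /jeboumsetogkuar/ → jebounsetogkuar.
Rule 2 (regressive voicing assimilation): /g/ precedes the voiceless obstruent /k/, so it devoices to [k] by assimilation. /jebounsetogkuar/ → jebounsetokkuar.
Rule 3 (intervocalic spirantization): /b/ is a stop between vowels /e/ and /o/, so it spirantizes to the fricative [v]. /t/ is a stop between vowels /e/ and /o/, so it spirantizes to the fricative [s]. /jebounsetokkuar/ → jevounsesokkuar.
Rule 4 (stop-cluster a-epenthesis): /k/ and /k/ form a stop–stop cluster, so [a] is inserted between them. /jevounsesokkuar/ → jevounsesokakuar.
Rule 5 (final a-epenthesis): the form ends in the consonant /r/, so [a] is inserted word-finally. /jevounsesokakuar/ → jevounsesokakuara.

jevounsesokakuara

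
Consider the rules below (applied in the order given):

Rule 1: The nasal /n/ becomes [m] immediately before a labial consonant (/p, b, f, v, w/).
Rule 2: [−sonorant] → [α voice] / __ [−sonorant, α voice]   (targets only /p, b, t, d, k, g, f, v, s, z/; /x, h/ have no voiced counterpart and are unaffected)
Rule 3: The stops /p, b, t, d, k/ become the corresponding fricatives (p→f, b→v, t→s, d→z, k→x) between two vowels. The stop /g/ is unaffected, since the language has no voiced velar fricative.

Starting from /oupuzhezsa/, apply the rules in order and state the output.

oufushessa

Rule 1 (nasal place assimilation): no segment meets the environment; /oupuzhezsa/ is unchanged.
Rule 2 (regressive voicing assimilation): /z/ precedes the voiceless obstruent /h/, so it devoices to [s] by assimilation. /z/ precedes the voiceless obstruent /s/, so it devoices to [s] by assimilation. /oupuzhezsa/ → oupushessa.
Rule 3 (intervocalic spirantization): /p/ is a stop between vowels /u/ and /u/, so it spirantizes to the fricative [f]. /oupushessa/ → oufushessa.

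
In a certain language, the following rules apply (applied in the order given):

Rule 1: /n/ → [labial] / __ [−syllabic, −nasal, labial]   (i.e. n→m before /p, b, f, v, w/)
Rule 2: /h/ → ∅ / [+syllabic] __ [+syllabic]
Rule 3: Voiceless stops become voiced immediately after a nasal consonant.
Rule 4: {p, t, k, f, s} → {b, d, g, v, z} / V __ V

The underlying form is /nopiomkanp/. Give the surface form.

Rule 1 (nasal place assimilation): /n/ precedes the labial consonant /p/, so it assimilates in place to [m]. /nopiomkanp/ → nopiomkamp.
Rule 2 (intervocalic h-deletion): no segment meets the environment; /nopiomkamp/ is unchanged.
Rule 3 (post-nasal voicing): /k/ is a voiceless stop immediately after the nasal /m/, so it voices to [g]. /p/ is a voiceless stop immediately after the nasal /m/, so it voices to [b]. /nopiomkamp/ → nopiomgamb.
Rule 4 (intervocalic voicing): /p/ is a voiceless obstruent between vowels /o/ and /i/, so it voices to [b]. /nopiomgamb/ → nobiomgamb.

nobiomgamb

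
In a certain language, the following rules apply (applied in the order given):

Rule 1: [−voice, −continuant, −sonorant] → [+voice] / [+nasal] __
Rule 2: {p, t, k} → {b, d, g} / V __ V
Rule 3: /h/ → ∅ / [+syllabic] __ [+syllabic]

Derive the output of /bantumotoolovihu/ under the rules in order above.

Rule 1 (post-nasal voicing): /t/ is a voiceless stop immediately after the nasal /n/, so it voices to [d]. /bantumotoolovihu/ → bandumotoolovihu.
Rule 2 (intervocalic voicing): /t/ is a voiceless stop between vowels /o/ and /o/, so it voices to [d]. /bandumotoolovihu/ → bandumodoolovihu.
Rule 3 (intervocalic h-deletion): /h/ occurs between vowels /i/ and /u/, so it deletes. /bandumodoolovihu/ → bandumodooloviu.

bandumodooloviu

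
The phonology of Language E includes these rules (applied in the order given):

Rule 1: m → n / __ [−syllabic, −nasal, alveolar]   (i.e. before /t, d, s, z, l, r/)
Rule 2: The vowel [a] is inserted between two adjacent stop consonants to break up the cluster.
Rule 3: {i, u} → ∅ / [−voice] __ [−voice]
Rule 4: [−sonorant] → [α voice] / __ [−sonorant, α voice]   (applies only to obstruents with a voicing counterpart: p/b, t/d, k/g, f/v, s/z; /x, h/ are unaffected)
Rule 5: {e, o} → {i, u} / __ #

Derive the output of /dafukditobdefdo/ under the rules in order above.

Rule 1 (nasal place assimilation): no segment meets the environment; /dafukditobdefdo/ is unchanged.
Rule 2 (stop-cluster a-epenthesis): /k/ and /d/ form a stop–stop cluster, so [a] is inserted between them. /b/ and /d/ form a stop–stop cluster, so [a] is inserted between them. /dafukditobdefdo/ → dafukaditobadefdo.
Rule 3 (high vowel syncope): /u/ is a high vowel flanked by voiceless consonants /f/ and /k/, so it deletes. /dafukaditobadefdo/ → dafkaditobadefdo.
Rule 4 (regressive voicing assimilation): /f/ precedes the voiced obstruent /d/, so it voices to [v] by assimilation. /dafkaditobadefdo/ → dafkaditobadevdo.
Rule 5 (final vowel raising): /o/ is a mid vowel in word-final position, so it raises to [u]. /dafkaditobadevdo/ → dafkaditobadevdu.

dafkaditobadevdu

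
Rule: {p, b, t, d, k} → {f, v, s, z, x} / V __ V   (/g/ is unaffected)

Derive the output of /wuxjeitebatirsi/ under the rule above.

/t/ is a stop between vowels /i/ and /e/, so it spirantizes to the fricative [s].
/b/ is a stop between vowels /e/ and /a/, so it spirantizes to the fricative [v].
/t/ is a stop between vowels /a/ and /i/, so it spirantizes to the fricative [s].
Surface form: [wuxjeisevasirsi].

wuxjeisevasirsi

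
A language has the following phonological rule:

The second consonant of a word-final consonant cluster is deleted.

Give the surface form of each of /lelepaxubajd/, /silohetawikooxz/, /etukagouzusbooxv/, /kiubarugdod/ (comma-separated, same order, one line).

lelepaxubaj, silohetawikoox, etukagouzusboox, kiubarugdod

/lelepaxubajd/: /d/ is the second consonant of a word-final cluster /jd/, so it deletes. → [lelepaxubaj].
/silohetawikooxz/: /z/ is the second consonant of a word-final cluster /xz/, so it deletes. → [silohetawikoox].
/etukagouzusbooxv/: /v/ is the second consonant of a word-final cluster /xv/, so it deletes. → [etukagouzusboox].
/kiubarugdod/: the rule's environment is not met; surfaces unchanged as [kiubarugdod].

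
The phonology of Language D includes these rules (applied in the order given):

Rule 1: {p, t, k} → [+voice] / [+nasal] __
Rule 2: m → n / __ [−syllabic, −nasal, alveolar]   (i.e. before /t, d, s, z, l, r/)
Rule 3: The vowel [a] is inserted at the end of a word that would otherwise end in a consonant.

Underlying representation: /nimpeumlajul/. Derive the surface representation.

Rule 1 (post-nasal voicing): /p/ is a voiceless stop immediately after the nasal /m/, so it voices to [b]. /nimpeumlajul/ → nimbeumlajul.
Rule 2 (nasal place assimilation): /m/ precedes the alveolar consonant /l/, so it assimilates in place to [n]. /nimbeumlajul/ → nimbeunlajul.
Rule 3 (final a-epenthesis): the form ends in the consonant /l/, so [a] is inserted word-finally. /nimbeunlajul/ → nimbeunlajula.

nimbeunlajula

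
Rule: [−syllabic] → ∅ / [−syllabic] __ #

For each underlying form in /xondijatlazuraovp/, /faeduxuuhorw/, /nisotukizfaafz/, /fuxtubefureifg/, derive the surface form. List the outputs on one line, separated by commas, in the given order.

xondijatlazuraov, faeduxuuhor, nisotukizfaaf, fuxtubefureif

/xondijatlazuraovp/: /p/ is the second consonant of a word-final cluster /vp/, so it deletes. → [xondijatlazuraov].
/faeduxuuhorw/: /w/ is the second consonant of a word-final cluster /rw/, so it deletes. → [faeduxuuhor].
/nisotukizfaafz/: /z/ is the second consonant of a word-final cluster /fz/, so it deletes. → [nisotukizfaaf].
/fuxtubefureifg/: /g/ is the second consonant of a word-final cluster /fg/, so it deletes. → [fuxtubefureif].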